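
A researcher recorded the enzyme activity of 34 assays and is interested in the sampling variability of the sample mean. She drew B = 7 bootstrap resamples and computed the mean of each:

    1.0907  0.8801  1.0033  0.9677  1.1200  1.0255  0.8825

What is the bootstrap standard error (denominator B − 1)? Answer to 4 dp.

Bootstrap SE is the standard deviation of the 7 replicate means.
Mean of replicates: (1.0907 + 0.8801 + 1.0033 + 0.9677 + 1.1200 + 1.0255 + 0.8825) / 7 = 6.96980 / 7 = 0.99569
Sum of squared deviations: (+0.09501)² + (−0.11559)² + (+0.00761)² + (−0.02799)² + (+0.12431)² + (+0.02981)² + (−0.11319)² = 0.05238
Variance = 0.05238 / 6 = 0.00873
SE* = √0.00873

SE* = 0.0934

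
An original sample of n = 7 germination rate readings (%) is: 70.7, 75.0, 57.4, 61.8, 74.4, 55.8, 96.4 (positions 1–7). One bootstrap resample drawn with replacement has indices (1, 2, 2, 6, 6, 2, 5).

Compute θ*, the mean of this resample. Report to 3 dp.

Resample values: 70.7, 75.0, 75.0, 55.8, 55.8, 75.0, 74.4.
Mean = (70.7 + 75.0 + 75.0 + 55.8 + 55.8 + 75.0 + 74.4) / 7 = 481.70 / 7 = 68.814

θ* = 68.814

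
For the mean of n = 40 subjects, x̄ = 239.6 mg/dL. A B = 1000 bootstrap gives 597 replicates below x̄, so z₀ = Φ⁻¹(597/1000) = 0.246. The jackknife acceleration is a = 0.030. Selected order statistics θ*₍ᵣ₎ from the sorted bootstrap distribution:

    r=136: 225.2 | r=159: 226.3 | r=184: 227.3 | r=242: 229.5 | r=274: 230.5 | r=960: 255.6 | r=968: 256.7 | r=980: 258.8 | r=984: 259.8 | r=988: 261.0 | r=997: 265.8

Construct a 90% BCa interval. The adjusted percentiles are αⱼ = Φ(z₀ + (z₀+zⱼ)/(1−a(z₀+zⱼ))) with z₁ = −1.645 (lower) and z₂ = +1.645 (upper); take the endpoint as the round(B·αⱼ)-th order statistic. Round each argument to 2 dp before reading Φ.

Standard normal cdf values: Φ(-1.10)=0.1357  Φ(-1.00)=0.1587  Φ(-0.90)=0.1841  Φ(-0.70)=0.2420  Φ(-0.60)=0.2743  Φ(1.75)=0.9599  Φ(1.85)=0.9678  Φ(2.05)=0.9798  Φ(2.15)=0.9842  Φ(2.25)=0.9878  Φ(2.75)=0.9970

(225.2, 261.0)

Lower: z₀ + z₁ = 0.246 + (-1.645) = -1.399; 1 − a(z₀+z₁) = 1 − (0.030)(-1.399) = 1.0420; argument = 0.246 + (-1.399)/1.0420 = -1.0966 → -1.10.
α₁ = Φ(-1.10) = 0.1357; rank = round(1000 × 0.1357) = 136; θ*₍136₎ = 225.2.
Upper: z₀ + z₂ = 1.891; 1 − a(z₀+z₂) = 0.9433; argument = 2.2507 → 2.25; α₂ = 0.9878; rank = 988; θ*₍988₎ = 261.0.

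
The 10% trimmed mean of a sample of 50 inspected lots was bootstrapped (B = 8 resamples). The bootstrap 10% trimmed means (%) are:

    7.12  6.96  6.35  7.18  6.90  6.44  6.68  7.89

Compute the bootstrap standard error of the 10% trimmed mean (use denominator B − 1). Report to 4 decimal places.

Bootstrap SE is the standard deviation of the 8 replicate 10% trimmed means.
Mean of replicates: (7.12 + 6.96 + 6.35 + 7.18 + 6.90 + 6.44 + 6.68 + 7.89) / 8 = 55.52000 / 8 = 6.94000
Sum of squared deviations: (+0.18000)² + (+0.02000)² + (−0.59000)² + (+0.24000)² + (−0.04000)² + (−0.50000)² + (−0.26000)² + (+0.95000)² = 1.66020
Variance = 1.66020 / 7 = 0.23717
SE* = √0.23717

SE* = 0.4870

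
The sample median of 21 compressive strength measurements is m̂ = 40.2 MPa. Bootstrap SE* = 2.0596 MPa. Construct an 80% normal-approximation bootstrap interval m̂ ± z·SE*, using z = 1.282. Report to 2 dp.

(37.56, 42.84)

Margin = 1.282 × 2.0596 = 2.640
Interval: 40.2 ± 2.640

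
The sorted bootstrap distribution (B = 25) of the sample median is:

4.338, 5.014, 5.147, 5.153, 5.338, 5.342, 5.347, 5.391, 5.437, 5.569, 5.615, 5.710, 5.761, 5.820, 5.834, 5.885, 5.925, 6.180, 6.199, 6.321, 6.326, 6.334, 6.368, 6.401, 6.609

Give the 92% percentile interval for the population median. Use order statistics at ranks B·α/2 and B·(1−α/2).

(4.338, 6.401)

α = 0.08; lower rank = 25 × 0.040 = 1; upper rank = 25 × 0.960 = 24.
The 1st smallest replicate is 4.338; the 24th is 6.401.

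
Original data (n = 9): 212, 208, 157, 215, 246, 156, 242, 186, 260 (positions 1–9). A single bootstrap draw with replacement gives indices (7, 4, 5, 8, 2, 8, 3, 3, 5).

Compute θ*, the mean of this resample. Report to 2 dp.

θ* = 204.78

Resample values: 242, 215, 246, 186, 208, 186, 157, 157, 246.
Mean = (242 + 215 + 246 + 186 + 208 + 186 + 157 + 157 + 246) / 9 = 1843.0 / 9 = 204.78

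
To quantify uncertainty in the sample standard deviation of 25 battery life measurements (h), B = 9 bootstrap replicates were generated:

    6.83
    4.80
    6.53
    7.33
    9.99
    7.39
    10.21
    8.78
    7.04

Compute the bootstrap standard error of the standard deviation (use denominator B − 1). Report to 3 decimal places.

SE* = 1.728

Bootstrap SE is the standard deviation of the 9 replicate standard deviations.
Mean of replicates: (6.83 + 4.80 + 6.53 + 7.33 + 9.99 + 7.39 + 10.21 + 8.78 + 7.04) / 9 = 68.9000 / 9 = 7.6556
Sum of squared deviations: (−0.8256)² + (−2.8556)² + (−1.1256)² + (−0.3256)² + (+2.3344)² + (−0.2656)² + (+2.5544)² + (+1.1244)² + (−0.6156)² = 23.8972
Variance = 23.8972 / 8 = 2.9872
SE* = √2.9872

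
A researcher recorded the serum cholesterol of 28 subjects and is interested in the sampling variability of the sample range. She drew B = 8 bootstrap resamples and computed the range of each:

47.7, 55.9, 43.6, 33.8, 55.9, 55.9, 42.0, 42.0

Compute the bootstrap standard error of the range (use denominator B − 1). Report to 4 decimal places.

Bootstrap SE is the standard deviation of the 8 replicate ranges.
Mean of replicates: (47.7 + 55.9 + 43.6 + 33.8 + 55.9 + 55.9 + 42.0 + 42.0) / 8 = 376.80000 / 8 = 47.10000
Sum of squared deviations: (+0.60000)² + (+8.80000)² + (−3.50000)² + (−13.30000)² + (+8.80000)² + (+8.80000)² + (−5.10000)² + (−5.10000)² = 473.84000
Variance = 473.84000 / 7 = 67.69143
SE* = √67.69143

SE* = 8.2275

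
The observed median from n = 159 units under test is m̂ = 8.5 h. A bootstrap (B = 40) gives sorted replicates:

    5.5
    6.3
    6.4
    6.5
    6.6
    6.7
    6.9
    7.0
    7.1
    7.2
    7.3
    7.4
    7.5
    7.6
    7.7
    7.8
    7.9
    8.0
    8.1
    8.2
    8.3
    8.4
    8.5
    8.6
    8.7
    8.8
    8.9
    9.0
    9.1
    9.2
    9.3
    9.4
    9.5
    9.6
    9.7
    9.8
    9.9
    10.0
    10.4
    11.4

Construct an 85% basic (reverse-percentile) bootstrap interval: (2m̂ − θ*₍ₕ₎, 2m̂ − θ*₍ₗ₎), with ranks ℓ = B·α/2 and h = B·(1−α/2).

(7.1, 10.6)

Percentile endpoints at ranks 3 and 37: θ*₍3₎ = 6.4, θ*₍37₎ = 9.9.
Basic interval reflects these around m̂:
  lower = 2 × 8.5 − 9.9 = 7.1
  upper = 2 × 8.5 − 6.4 = 10.6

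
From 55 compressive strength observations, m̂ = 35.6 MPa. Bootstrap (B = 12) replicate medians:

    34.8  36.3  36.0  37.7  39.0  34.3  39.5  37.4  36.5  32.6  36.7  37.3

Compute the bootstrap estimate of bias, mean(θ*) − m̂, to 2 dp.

bias = +0.91

mean(θ*) = (34.8 + 36.3 + 36.0 + 37.7 + 39.0 + 34.3 + 39.5 + 37.4 + 36.5 + 32.6 + 36.7 + 37.3) / 12 = 36.508
bias = 36.508 − 35.6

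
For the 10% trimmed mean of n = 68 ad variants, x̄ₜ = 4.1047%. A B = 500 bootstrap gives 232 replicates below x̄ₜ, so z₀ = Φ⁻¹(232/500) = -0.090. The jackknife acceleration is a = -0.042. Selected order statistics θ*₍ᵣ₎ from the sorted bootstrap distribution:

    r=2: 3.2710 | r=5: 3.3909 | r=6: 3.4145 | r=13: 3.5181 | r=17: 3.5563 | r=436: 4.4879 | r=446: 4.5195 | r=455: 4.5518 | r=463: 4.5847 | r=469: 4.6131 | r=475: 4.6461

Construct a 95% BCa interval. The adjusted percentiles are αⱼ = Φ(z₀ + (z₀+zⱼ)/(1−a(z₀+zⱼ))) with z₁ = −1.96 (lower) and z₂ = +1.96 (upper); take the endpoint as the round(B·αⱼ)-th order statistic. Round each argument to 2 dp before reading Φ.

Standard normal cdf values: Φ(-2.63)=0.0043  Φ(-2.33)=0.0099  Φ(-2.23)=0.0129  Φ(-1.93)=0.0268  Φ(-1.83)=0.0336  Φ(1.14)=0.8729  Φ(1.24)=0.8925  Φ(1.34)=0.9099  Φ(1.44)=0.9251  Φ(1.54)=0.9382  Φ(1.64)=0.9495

Lower: z₀ + z₁ = -0.090 + (-1.960) = -2.050; 1 − a(z₀+z₁) = 1 − (-0.042)(-2.050) = 0.9139; argument = -0.090 + (-2.050)/0.9139 = -2.3331 → -2.33.
α₁ = Φ(-2.33) = 0.0099; rank = round(500 × 0.0099) = 5; θ*₍5₎ = 3.3909.
Upper: z₀ + z₂ = 1.870; 1 − a(z₀+z₂) = 1.0785; argument = 1.6438 → 1.64; α₂ = 0.9495; rank = 475; θ*₍475₎ = 4.6461.

(3.3909, 4.6461)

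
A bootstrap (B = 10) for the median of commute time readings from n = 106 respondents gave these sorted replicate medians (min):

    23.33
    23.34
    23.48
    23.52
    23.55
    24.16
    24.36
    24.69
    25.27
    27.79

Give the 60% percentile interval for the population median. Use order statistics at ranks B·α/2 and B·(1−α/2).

α = 0.40; lower rank = 10 × 0.200 = 2; upper rank = 10 × 0.800 = 8.
The 2nd smallest replicate is 23.34; the 8th is 24.69.

(23.34, 24.69)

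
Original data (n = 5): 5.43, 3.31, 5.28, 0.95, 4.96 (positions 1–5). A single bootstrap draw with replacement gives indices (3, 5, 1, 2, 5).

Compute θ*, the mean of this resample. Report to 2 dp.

θ* = 4.79

Resample values: 5.28, 4.96, 5.43, 3.31, 4.96.
Mean = (5.28 + 4.96 + 5.43 + 3.31 + 4.96) / 5 = 23.940 / 5 = 4.79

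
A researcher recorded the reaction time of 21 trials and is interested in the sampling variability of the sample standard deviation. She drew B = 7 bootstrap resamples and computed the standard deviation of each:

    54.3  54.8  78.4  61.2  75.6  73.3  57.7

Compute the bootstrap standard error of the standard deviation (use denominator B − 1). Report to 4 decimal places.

Bootstrap SE is the standard deviation of the 7 replicate standard deviations.
Mean of replicates: (54.3 + 54.8 + 78.4 + 61.2 + 75.6 + 73.3 + 57.7) / 7 = 455.30000 / 7 = 65.04286
Sum of squared deviations: (−10.74286)² + (−10.24286)² + (+13.35714)² + (−3.84286)² + (+10.55714)² + (+8.25714)² + (−7.34286)² = 647.05714
Variance = 647.05714 / 6 = 107.84286
SE* = √107.84286

SE* = 10.3847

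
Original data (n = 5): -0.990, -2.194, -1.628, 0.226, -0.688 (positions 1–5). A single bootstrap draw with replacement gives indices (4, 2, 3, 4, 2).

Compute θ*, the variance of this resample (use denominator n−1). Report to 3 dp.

Resample values: 0.226, -2.194, -1.628, 0.226, -2.194.
Mean = -1.1128; sum of squared deviations = 6.1882
s² = 6.1882 / 4 = 1.5470

θ* = 1.547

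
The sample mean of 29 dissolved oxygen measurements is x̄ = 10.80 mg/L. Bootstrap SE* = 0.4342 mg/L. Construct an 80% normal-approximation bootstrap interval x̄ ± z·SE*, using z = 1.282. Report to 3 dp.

(10.243, 11.357)

Margin = 1.282 × 0.4342 = 0.5566
Interval: 10.80 ± 0.5566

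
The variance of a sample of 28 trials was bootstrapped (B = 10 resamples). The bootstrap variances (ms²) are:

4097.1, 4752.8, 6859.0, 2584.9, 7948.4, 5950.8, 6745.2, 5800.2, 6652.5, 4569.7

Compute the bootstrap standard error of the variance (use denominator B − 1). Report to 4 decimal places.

SE* = 1592.0319

Bootstrap SE is the standard deviation of the 10 replicate variances.
Mean of replicates: (4097.1 + 4752.8 + 6859.0 + 2584.9 + 7948.4 + 5950.8 + 6745.2 + 5800.2 + 6652.5 + 4569.7) / 10 = 55960.60000 / 10 = 5596.06000
Sum of squared deviations: (−1498.96000)² + (−843.26000)² + (+1262.94000)² + (−3011.16000)² + (+2352.34000)² + (+354.74000)² + (+1149.14000)² + (+204.14000)² + (+1056.44000)² + (−1026.36000)² = 22811090.64400
Variance = 22811090.64400 / 9 = 2534565.62711
SE* = √2534565.62711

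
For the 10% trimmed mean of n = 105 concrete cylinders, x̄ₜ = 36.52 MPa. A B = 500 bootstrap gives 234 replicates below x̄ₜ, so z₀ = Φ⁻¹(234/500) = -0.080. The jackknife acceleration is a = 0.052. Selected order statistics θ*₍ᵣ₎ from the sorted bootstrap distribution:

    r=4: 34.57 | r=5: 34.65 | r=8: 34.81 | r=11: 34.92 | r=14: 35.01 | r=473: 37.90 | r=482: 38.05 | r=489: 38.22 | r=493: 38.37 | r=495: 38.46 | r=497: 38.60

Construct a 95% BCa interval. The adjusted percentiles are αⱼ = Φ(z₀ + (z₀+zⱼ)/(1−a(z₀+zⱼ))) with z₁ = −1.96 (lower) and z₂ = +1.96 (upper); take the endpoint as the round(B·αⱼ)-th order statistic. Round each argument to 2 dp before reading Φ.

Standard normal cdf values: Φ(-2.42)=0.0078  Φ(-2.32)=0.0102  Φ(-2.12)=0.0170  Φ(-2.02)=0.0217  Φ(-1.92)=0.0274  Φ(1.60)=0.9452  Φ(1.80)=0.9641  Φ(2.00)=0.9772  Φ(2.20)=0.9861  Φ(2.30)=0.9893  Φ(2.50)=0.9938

Lower: z₀ + z₁ = -0.080 + (-1.960) = -2.040; 1 − a(z₀+z₁) = 1 − (0.052)(-2.040) = 1.1061; argument = -0.080 + (-2.040)/1.1061 = -1.9244 → -1.92.
α₁ = Φ(-1.92) = 0.0274; rank = round(500 × 0.0274) = 14; θ*₍14₎ = 35.01.
Upper: z₀ + z₂ = 1.880; 1 − a(z₀+z₂) = 0.9022; argument = 2.0037 → 2.00; α₂ = 0.9772; rank = 489; θ*₍489₎ = 38.22.

(35.01, 38.22)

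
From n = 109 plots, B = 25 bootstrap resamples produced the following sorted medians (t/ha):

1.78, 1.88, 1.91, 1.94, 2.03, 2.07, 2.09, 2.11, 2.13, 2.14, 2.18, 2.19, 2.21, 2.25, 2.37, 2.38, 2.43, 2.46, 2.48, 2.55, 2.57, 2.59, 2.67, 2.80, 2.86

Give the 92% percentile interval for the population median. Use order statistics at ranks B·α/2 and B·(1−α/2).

(1.78, 2.80)

α = 0.08; lower rank = 25 × 0.040 = 1; upper rank = 25 × 0.960 = 24.
The 1st smallest replicate is 1.78; the 24th is 2.80.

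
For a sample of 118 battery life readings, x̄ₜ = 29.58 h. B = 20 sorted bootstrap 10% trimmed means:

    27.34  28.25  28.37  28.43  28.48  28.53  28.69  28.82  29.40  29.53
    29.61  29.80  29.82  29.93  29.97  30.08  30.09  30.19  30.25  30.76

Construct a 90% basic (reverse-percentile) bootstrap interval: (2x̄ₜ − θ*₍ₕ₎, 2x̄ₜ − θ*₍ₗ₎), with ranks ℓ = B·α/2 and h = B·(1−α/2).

(28.91, 31.82)

Percentile endpoints at ranks 1 and 19: θ*₍1₎ = 27.34, θ*₍19₎ = 30.25.
Basic interval reflects these around x̄ₜ:
  lower = 2 × 29.58 − 30.25 = 28.91
  upper = 2 × 29.58 − 27.34 = 31.82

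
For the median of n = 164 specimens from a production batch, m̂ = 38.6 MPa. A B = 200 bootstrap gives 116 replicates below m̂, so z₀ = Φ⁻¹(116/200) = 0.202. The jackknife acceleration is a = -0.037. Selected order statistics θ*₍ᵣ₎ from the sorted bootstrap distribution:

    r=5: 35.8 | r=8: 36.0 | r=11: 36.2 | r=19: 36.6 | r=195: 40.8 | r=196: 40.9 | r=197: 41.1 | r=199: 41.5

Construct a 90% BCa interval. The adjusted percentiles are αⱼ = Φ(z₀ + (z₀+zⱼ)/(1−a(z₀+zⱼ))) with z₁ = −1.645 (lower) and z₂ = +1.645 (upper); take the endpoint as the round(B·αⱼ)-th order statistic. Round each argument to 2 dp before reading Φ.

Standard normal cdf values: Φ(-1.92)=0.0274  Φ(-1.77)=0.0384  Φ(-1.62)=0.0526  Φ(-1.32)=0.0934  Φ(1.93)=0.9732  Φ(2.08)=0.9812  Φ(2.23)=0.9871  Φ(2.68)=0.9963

Lower: z₀ + z₁ = 0.202 + (-1.645) = -1.443; 1 − a(z₀+z₁) = 1 − (-0.037)(-1.443) = 0.9466; argument = 0.202 + (-1.443)/0.9466 = -1.3224 → -1.32.
α₁ = Φ(-1.32) = 0.0934; rank = round(200 × 0.0934) = 19; θ*₍19₎ = 36.6.
Upper: z₀ + z₂ = 1.847; 1 − a(z₀+z₂) = 1.0683; argument = 1.9309 → 1.93; α₂ = 0.9732; rank = 195; θ*₍195₎ = 40.8.

(36.6, 40.8)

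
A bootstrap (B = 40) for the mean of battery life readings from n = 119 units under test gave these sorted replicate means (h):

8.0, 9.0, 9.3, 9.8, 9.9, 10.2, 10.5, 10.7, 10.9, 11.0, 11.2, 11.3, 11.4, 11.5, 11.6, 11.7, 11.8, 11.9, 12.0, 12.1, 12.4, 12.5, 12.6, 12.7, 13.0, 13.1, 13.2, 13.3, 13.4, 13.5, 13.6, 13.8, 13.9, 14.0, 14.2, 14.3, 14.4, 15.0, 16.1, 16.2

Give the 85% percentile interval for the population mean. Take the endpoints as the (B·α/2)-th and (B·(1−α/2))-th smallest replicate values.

(9.3, 14.4)

α = 0.15; lower rank = 40 × 0.075 = 3; upper rank = 40 × 0.925 = 37.
The 3rd smallest replicate is 9.3; the 37th is 14.4.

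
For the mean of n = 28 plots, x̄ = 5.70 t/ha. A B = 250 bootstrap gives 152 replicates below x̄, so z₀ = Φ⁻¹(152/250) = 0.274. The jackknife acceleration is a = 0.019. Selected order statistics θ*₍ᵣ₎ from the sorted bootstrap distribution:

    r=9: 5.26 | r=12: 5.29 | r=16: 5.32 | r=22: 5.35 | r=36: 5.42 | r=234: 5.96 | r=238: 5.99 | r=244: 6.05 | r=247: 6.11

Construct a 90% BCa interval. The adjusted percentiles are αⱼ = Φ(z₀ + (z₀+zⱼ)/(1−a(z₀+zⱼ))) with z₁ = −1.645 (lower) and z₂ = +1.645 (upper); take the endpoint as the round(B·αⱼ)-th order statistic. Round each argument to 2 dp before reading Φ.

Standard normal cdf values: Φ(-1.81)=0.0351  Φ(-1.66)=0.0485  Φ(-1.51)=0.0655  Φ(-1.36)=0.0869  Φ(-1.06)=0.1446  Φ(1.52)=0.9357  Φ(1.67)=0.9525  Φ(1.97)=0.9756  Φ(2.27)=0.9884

Lower: z₀ + z₁ = 0.274 + (-1.645) = -1.371; 1 − a(z₀+z₁) = 1 − (0.019)(-1.371) = 1.0260; argument = 0.274 + (-1.371)/1.0260 = -1.0622 → -1.06.
α₁ = Φ(-1.06) = 0.1446; rank = round(250 × 0.1446) = 36; θ*₍36₎ = 5.42.
Upper: z₀ + z₂ = 1.919; 1 − a(z₀+z₂) = 0.9635; argument = 2.2656 → 2.27; α₂ = 0.9884; rank = 247; θ*₍247₎ = 6.11.

(5.42, 6.11)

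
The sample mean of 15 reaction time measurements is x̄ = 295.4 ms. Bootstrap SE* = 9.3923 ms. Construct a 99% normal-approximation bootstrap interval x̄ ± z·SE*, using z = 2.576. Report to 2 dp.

Margin = 2.576 × 9.3923 = 24.195
Interval: 295.4 ± 24.195

(271.21, 319.59)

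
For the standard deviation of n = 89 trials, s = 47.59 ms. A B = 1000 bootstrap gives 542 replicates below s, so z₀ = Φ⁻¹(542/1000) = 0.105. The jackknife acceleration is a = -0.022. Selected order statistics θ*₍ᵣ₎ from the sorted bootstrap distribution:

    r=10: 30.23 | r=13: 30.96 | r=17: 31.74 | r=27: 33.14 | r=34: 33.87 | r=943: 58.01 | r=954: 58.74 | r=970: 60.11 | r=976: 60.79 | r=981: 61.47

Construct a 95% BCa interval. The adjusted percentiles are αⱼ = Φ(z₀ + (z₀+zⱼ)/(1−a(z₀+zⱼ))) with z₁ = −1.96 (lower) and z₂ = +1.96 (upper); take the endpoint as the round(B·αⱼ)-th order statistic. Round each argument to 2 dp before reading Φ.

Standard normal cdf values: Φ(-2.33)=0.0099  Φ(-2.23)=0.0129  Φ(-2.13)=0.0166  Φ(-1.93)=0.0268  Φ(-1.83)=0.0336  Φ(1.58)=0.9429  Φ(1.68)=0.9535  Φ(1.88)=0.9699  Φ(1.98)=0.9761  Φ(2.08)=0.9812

(33.87, 61.47)

Lower: z₀ + z₁ = 0.105 + (-1.960) = -1.855; 1 − a(z₀+z₁) = 1 − (-0.022)(-1.855) = 0.9592; argument = 0.105 + (-1.855)/0.9592 = -1.8289 → -1.83.
α₁ = Φ(-1.83) = 0.0336; rank = round(1000 × 0.0336) = 34; θ*₍34₎ = 33.87.
Upper: z₀ + z₂ = 2.065; 1 − a(z₀+z₂) = 1.0454; argument = 2.0803 → 2.08; α₂ = 0.9812; rank = 981; θ*₍981₎ = 61.47.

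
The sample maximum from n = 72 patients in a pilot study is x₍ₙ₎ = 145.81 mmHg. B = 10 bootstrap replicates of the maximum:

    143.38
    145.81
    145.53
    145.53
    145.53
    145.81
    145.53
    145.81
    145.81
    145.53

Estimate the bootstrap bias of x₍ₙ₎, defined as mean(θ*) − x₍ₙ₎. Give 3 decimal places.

bias = −0.383

mean(θ*) = (143.38 + 145.81 + 145.53 + 145.53 + 145.53 + 145.81 + 145.53 + 145.81 + 145.81 + 145.53) / 10 = 145.4270
bias = 145.4270 − 145.81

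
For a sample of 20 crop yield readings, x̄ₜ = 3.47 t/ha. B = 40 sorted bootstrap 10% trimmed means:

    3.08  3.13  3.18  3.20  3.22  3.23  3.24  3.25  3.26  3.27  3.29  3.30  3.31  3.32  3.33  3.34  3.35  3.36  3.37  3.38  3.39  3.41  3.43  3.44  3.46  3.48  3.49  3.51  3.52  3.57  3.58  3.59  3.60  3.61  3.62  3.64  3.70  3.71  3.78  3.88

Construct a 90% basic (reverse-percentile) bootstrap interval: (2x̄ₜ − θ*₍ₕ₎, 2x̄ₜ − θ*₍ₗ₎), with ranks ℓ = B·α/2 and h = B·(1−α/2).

(3.23, 3.81)

Percentile endpoints at ranks 2 and 38: θ*₍2₎ = 3.13, θ*₍38₎ = 3.71.
Basic interval reflects these around x̄ₜ:
  lower = 2 × 3.47 − 3.71 = 3.23
  upper = 2 × 3.47 − 3.13 = 3.81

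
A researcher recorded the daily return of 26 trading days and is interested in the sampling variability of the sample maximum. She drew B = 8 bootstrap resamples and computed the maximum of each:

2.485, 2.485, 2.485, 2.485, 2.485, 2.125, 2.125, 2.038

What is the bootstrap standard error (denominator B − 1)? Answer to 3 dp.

Bootstrap SE is the standard deviation of the 8 replicate maximums.
Mean of replicates: (2.485 + 2.485 + 2.485 + 2.485 + 2.485 + 2.125 + 2.125 + 2.038) / 8 = 18.7130 / 8 = 2.3391
Sum of squared deviations: (+0.1459)² + (+0.1459)² + (+0.1459)² + (+0.1459)² + (+0.1459)² + (−0.2141)² + (−0.2141)² + (−0.3011)² = 0.2888
Variance = 0.2888 / 7 = 0.0413
SE* = √0.0413

SE* = 0.203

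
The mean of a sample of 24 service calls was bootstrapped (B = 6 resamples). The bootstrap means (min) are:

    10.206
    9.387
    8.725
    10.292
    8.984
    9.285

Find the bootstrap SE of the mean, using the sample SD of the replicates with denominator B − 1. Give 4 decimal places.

SE* = 0.6402

Bootstrap SE is the standard deviation of the 6 replicate means.
Mean of replicates: (10.206 + 9.387 + 8.725 + 10.292 + 8.984 + 9.285) / 6 = 56.87900 / 6 = 9.47983
Sum of squared deviations: (+0.72617)² + (−0.09283)² + (−0.75483)² + (+0.81217)² + (−0.49583)² + (−0.19483)² = 2.04913
Variance = 2.04913 / 5 = 0.40983
SE* = √0.40983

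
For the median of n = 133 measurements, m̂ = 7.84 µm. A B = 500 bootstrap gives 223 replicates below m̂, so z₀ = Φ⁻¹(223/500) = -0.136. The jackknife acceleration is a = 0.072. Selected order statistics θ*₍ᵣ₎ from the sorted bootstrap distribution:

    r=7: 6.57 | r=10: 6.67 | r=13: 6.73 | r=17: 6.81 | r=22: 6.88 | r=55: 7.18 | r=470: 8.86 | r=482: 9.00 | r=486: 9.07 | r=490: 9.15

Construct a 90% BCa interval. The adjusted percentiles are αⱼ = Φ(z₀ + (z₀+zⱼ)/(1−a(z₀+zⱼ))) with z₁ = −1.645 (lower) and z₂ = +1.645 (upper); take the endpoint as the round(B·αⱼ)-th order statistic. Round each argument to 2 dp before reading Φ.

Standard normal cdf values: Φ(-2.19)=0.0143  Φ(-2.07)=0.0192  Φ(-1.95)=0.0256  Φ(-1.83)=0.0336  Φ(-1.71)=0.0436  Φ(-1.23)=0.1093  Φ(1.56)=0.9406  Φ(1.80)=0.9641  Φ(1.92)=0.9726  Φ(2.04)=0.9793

(6.88, 8.86)

Lower: z₀ + z₁ = -0.136 + (-1.645) = -1.781; 1 − a(z₀+z₁) = 1 − (0.072)(-1.781) = 1.1282; argument = -0.136 + (-1.781)/1.1282 = -1.7146 → -1.71.
α₁ = Φ(-1.71) = 0.0436; rank = round(500 × 0.0436) = 22; θ*₍22₎ = 6.88.
Upper: z₀ + z₂ = 1.509; 1 − a(z₀+z₂) = 0.8914; argument = 1.5569 → 1.56; α₂ = 0.9406; rank = 470; θ*₍470₎ = 8.86.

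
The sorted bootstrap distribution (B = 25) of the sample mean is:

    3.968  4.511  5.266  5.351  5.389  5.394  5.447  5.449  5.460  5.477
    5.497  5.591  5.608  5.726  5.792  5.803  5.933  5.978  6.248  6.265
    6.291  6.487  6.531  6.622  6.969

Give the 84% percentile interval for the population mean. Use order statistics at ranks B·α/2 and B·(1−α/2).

(4.511, 6.531)

α = 0.16; lower rank = 25 × 0.080 = 2; upper rank = 25 × 0.920 = 23.
The 2nd smallest replicate is 4.511; the 23rd is 6.531.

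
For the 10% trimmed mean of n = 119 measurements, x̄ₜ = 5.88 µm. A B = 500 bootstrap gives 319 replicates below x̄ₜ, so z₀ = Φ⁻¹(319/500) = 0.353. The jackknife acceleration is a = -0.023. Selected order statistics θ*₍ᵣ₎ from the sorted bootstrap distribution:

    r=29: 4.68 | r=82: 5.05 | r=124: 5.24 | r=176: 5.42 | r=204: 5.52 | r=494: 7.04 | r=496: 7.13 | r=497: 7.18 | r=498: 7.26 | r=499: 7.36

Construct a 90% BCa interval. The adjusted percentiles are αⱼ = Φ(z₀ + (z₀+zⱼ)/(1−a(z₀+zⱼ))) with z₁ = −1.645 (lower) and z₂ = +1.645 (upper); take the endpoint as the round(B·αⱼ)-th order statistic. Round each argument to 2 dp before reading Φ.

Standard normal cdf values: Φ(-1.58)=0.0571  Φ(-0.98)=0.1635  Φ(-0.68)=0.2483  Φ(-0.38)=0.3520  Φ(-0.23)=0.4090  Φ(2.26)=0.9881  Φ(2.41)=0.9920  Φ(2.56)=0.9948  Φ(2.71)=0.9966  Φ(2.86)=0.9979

Lower: z₀ + z₁ = 0.353 + (-1.645) = -1.292; 1 − a(z₀+z₁) = 1 − (-0.023)(-1.292) = 0.9703; argument = 0.353 + (-1.292)/0.9703 = -0.9786 → -0.98.
α₁ = Φ(-0.98) = 0.1635; rank = round(500 × 0.1635) = 82; θ*₍82₎ = 5.05.
Upper: z₀ + z₂ = 1.998; 1 − a(z₀+z₂) = 1.0460; argument = 2.2632 → 2.26; α₂ = 0.9881; rank = 494; θ*₍494₎ = 7.04.

(5.05, 7.04)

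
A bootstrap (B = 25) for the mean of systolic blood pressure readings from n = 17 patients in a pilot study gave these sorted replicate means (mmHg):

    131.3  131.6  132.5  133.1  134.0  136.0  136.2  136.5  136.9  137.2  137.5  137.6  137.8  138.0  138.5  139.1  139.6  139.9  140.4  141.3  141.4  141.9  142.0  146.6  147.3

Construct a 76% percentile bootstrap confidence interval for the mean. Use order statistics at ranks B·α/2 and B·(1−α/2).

α = 0.24; lower rank = 25 × 0.120 = 3; upper rank = 25 × 0.880 = 22.
The 3rd smallest replicate is 132.5; the 22nd is 141.9.

(132.5, 141.9)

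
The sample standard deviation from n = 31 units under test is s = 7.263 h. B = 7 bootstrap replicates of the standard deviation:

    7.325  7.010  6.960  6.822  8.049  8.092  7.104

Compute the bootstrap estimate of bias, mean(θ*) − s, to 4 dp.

bias = +0.0744

mean(θ*) = (7.325 + 7.010 + 6.960 + 6.822 + 8.049 + 8.092 + 7.104) / 7 = 7.33743
bias = 7.33743 − 7.263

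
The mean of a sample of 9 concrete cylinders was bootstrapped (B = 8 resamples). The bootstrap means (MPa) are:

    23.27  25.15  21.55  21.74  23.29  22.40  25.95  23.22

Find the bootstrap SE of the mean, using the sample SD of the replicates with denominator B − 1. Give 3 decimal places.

SE* = 1.547

Bootstrap SE is the standard deviation of the 8 replicate means.
Mean of replicates: (23.27 + 25.15 + 21.55 + 21.74 + 23.29 + 22.40 + 25.95 + 23.22) / 8 = 186.5700 / 8 = 23.3212
Sum of squared deviations: (−0.0512)² + (+1.8287)² + (−1.7712)² + (−1.5813)² + (−0.0312)² + (−0.9213)² + (+2.6288)² + (−0.1013)² = 16.7549
Variance = 16.7549 / 7 = 2.3936
SE* = √2.3936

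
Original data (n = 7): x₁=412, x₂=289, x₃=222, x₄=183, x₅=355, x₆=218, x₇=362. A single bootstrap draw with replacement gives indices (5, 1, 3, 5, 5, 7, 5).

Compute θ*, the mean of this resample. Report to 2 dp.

Resample values: 355, 412, 222, 355, 355, 362, 355.
Mean = (355 + 412 + 222 + 355 + 355 + 362 + 355) / 7 = 2416.0 / 7 = 345.14

θ* = 345.14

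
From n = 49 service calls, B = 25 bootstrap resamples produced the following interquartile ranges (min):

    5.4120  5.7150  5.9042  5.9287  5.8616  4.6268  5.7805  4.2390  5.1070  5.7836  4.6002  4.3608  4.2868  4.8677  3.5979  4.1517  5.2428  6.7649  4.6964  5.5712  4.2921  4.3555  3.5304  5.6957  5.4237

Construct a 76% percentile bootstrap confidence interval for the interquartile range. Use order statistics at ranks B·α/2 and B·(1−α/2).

Sorted replicates: 3.5304, 3.5979, 4.1517, 4.2390, 4.2868, 4.2921, 4.3555, 4.3608, 4.6002, 4.6268, 4.6964, 4.8677, 5.1070, 5.2428, 5.4120, 5.4237, 5.5712, 5.6957, 5.7150, 5.7805, 5.7836, 5.8616, 5.9042, 5.9287, 6.7649
α = 0.24; lower rank = 25 × 0.120 = 3; upper rank = 25 × 0.880 = 22.
The 3rd smallest replicate is 4.1517; the 22nd is 5.8616.

(4.1517, 5.8616)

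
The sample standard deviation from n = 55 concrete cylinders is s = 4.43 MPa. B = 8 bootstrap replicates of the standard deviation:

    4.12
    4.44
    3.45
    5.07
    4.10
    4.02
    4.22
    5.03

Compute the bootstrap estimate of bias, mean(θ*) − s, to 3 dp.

mean(θ*) = (4.12 + 4.44 + 3.45 + 5.07 + 4.10 + 4.02 + 4.22 + 5.03) / 8 = 4.3063
bias = 4.3063 − 4.43

bias = −0.124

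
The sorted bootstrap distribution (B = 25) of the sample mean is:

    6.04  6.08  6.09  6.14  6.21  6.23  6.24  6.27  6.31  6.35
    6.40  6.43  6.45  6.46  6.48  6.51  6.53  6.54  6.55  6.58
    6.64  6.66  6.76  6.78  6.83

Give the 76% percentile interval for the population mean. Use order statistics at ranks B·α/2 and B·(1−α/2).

α = 0.24; lower rank = 25 × 0.120 = 3; upper rank = 25 × 0.880 = 22.
The 3rd smallest replicate is 6.09; the 22nd is 6.66.

(6.09, 6.66)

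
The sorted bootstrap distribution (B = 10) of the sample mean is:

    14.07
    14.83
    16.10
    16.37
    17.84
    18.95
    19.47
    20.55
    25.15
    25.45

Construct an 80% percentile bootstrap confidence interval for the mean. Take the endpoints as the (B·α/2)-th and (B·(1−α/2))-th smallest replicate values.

(14.07, 25.15)

α = 0.20; lower rank = 10 × 0.100 = 1; upper rank = 10 × 0.900 = 9.
The 1st smallest replicate is 14.07; the 9th is 25.15.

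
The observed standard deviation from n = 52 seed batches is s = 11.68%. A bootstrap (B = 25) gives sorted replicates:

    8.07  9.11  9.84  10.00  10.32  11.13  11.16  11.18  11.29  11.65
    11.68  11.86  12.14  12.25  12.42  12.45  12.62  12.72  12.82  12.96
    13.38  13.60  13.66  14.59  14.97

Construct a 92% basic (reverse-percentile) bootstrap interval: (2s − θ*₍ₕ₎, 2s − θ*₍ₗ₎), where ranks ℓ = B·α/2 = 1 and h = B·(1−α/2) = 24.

(8.77, 15.29)

Percentile endpoints at ranks 1 and 24: θ*₍1₎ = 8.07, θ*₍24₎ = 14.59.
Basic interval reflects these around s:
  lower = 2 × 11.68 − 14.59 = 8.77
  upper = 2 × 11.68 − 8.07 = 15.29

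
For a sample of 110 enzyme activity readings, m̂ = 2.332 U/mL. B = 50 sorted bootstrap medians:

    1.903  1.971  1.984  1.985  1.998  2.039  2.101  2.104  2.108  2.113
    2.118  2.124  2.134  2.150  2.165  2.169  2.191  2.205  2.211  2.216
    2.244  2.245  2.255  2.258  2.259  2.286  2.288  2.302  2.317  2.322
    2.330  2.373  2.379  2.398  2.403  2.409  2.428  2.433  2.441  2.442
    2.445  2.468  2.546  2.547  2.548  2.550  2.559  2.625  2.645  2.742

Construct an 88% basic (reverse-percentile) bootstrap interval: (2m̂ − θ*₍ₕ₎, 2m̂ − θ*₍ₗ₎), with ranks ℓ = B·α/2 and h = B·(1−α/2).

(2.105, 2.680)

Percentile endpoints at ranks 3 and 47: θ*₍3₎ = 1.984, θ*₍47₎ = 2.559.
Basic interval reflects these around m̂:
  lower = 2 × 2.332 − 2.559 = 2.105
  upper = 2 × 2.332 − 1.984 = 2.680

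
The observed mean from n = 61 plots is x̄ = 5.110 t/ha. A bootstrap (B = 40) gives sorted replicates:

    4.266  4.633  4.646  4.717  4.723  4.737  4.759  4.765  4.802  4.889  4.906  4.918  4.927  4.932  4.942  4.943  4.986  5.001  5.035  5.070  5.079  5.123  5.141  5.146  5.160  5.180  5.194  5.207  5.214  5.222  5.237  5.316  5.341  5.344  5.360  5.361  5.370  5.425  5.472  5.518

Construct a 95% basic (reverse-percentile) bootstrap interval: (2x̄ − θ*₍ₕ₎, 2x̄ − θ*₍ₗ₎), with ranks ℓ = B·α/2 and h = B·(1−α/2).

(4.748, 5.954)

Percentile endpoints at ranks 1 and 39: θ*₍1₎ = 4.266, θ*₍39₎ = 5.472.
Basic interval reflects these around x̄:
  lower = 2 × 5.110 − 5.472 = 4.748
  upper = 2 × 5.110 − 4.266 = 5.954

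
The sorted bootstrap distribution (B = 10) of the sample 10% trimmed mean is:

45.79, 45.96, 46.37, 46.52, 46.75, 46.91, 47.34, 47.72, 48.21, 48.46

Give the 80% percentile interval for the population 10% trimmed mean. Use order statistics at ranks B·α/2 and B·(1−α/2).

(45.79, 48.21)

α = 0.20; lower rank = 10 × 0.100 = 1; upper rank = 10 × 0.900 = 9.
The 1st smallest replicate is 45.79; the 9th is 48.21.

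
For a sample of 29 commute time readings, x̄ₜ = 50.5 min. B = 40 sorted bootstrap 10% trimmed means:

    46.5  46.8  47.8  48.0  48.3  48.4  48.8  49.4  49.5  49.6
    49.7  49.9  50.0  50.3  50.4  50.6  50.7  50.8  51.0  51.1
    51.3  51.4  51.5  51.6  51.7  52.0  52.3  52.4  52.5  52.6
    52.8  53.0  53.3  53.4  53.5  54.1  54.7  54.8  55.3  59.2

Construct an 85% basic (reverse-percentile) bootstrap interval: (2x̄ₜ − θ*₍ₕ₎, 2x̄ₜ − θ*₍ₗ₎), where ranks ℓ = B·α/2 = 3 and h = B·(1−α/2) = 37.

(46.3, 53.2)

Percentile endpoints at ranks 3 and 37: θ*₍3₎ = 47.8, θ*₍37₎ = 54.7.
Basic interval reflects these around x̄ₜ:
  lower = 2 × 50.5 − 54.7 = 46.3
  upper = 2 × 50.5 − 47.8 = 53.2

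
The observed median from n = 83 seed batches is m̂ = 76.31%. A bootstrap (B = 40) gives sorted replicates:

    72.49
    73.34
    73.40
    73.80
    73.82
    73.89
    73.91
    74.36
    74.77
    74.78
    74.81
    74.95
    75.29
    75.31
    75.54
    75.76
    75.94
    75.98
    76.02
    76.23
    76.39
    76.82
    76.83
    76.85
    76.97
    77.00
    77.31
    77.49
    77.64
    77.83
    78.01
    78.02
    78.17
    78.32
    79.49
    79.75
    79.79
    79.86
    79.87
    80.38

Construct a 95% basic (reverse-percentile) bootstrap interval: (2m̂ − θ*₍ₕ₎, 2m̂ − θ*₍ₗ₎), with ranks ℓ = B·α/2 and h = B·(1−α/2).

(72.75, 80.13)

Percentile endpoints at ranks 1 and 39: θ*₍1₎ = 72.49, θ*₍39₎ = 79.87.
Basic interval reflects these around m̂:
  lower = 2 × 76.31 − 79.87 = 72.75
  upper = 2 × 76.31 − 72.49 = 80.13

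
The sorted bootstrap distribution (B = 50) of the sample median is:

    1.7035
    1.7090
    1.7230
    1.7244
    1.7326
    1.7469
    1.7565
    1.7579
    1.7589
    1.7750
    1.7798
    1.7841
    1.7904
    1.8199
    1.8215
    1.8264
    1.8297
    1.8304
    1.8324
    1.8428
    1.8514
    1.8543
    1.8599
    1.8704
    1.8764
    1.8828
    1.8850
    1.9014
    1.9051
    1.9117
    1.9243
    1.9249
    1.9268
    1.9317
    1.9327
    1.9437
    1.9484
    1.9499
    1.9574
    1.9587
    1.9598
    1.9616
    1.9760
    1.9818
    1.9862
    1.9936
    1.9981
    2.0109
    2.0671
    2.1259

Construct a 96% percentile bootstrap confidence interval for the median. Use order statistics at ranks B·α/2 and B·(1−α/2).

α = 0.04; lower rank = 50 × 0.020 = 1; upper rank = 50 × 0.980 = 49.
The 1st smallest replicate is 1.7035; the 49th is 2.0671.

(1.7035, 2.0671)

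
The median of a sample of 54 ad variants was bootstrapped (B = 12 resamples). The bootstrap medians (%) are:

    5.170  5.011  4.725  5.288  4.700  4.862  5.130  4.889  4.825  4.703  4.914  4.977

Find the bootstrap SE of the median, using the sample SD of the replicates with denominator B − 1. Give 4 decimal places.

SE* = 0.1903

Bootstrap SE is the standard deviation of the 12 replicate medians.
Mean of replicates: (5.170 + 5.011 + 4.725 + 5.288 + 4.700 + 4.862 + 5.130 + 4.889 + 4.825 + 4.703 + 4.914 + 4.977) / 12 = 59.19400 / 12 = 4.93283
Sum of squared deviations: (+0.23717)² + (+0.07817)² + (−0.20783)² + (+0.35517)² + (−0.23283)² + (−0.07083)² + (+0.19717)² + (−0.04383)² + (−0.10783)² + (−0.22983)² + (−0.01883)² + (+0.04417)² = 0.39848
Variance = 0.39848 / 11 = 0.03623
SE* = √0.03623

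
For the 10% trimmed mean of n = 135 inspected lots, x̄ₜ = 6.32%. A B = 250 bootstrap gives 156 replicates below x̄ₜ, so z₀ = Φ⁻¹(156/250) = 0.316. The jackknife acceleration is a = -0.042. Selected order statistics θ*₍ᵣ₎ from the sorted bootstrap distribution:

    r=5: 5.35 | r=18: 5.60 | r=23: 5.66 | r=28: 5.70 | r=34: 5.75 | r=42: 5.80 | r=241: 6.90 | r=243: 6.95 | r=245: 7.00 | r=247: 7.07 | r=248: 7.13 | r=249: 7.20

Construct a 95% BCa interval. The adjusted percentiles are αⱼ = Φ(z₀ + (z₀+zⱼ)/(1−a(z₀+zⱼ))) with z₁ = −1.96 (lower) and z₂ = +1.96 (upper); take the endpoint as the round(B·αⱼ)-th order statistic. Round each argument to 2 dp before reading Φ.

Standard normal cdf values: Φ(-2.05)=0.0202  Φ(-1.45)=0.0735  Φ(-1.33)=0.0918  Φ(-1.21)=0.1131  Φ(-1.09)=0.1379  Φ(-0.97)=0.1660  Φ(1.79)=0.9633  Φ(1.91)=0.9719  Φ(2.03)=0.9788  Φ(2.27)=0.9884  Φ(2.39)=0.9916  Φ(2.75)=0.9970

(5.60, 7.13)

Lower: z₀ + z₁ = 0.316 + (-1.960) = -1.644; 1 − a(z₀+z₁) = 1 − (-0.042)(-1.644) = 0.9310; argument = 0.316 + (-1.644)/0.9310 = -1.4499 → -1.45.
α₁ = Φ(-1.45) = 0.0735; rank = round(250 × 0.0735) = 18; θ*₍18₎ = 5.60.
Upper: z₀ + z₂ = 2.276; 1 − a(z₀+z₂) = 1.0956; argument = 2.3934 → 2.39; α₂ = 0.9916; rank = 248; θ*₍248₎ = 7.13.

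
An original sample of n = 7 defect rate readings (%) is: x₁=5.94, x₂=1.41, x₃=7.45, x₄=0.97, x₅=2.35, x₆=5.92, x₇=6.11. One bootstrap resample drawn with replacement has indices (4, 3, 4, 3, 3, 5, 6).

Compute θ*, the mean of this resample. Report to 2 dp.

θ* = 4.65

Resample values: 0.97, 7.45, 0.97, 7.45, 7.45, 2.35, 5.92.
Mean = (0.97 + 7.45 + 0.97 + 7.45 + 7.45 + 2.35 + 5.92) / 7 = 32.560 / 7 = 4.65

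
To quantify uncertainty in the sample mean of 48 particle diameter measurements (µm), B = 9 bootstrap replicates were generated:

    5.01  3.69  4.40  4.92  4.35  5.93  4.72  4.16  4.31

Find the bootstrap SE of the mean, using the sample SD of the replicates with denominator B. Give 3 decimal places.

Bootstrap SE is the standard deviation of the 9 replicate means.
Mean of replicates: (5.01 + 3.69 + 4.40 + 4.92 + 4.35 + 5.93 + 4.72 + 4.16 + 4.31) / 9 = 41.4900 / 9 = 4.6100
Sum of squared deviations: (+0.4000)² + (−0.9200)² + (−0.2100)² + (+0.3100)² + (−0.2600)² + (+1.3200)² + (+0.1100)² + (−0.4500)² + (−0.3000)² = 3.2612
Variance = 3.2612 / 9 = 0.3624
SE* = √0.3624

SE* = 0.602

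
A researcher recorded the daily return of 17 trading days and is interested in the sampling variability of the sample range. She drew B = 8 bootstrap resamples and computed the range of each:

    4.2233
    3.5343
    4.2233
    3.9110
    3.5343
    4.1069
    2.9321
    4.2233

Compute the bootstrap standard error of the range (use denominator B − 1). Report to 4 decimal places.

Bootstrap SE is the standard deviation of the 8 replicate ranges.
Mean of replicates: (4.2233 + 3.5343 + 4.2233 + 3.9110 + 3.5343 + 4.1069 + 2.9321 + 4.2233) / 8 = 30.68850 / 8 = 3.83606
Sum of squared deviations: (+0.38724)² + (−0.30176)² + (+0.38724)² + (+0.07494)² + (−0.30176)² + (+0.27084)² + (−0.90396)² + (+0.38724)² = 1.52810
Variance = 1.52810 / 7 = 0.21830
SE* = √0.21830

SE* = 0.4672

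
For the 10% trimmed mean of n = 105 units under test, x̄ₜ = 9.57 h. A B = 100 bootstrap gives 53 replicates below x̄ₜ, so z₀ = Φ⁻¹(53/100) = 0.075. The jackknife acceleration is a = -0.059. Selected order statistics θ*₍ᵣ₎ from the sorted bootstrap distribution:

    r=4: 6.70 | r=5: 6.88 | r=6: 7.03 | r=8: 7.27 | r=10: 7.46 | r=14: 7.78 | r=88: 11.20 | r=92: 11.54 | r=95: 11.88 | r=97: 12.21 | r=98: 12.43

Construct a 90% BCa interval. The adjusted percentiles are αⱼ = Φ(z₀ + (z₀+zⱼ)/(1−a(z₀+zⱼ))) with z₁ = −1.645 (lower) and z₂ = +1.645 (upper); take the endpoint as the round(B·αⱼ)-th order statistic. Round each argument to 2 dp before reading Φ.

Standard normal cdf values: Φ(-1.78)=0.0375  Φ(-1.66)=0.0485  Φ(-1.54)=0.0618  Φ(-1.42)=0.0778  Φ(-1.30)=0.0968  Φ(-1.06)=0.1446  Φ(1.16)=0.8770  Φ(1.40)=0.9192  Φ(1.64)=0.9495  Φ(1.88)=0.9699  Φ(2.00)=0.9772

(6.88, 11.88)

Lower: z₀ + z₁ = 0.075 + (-1.645) = -1.570; 1 − a(z₀+z₁) = 1 − (-0.059)(-1.570) = 0.9074; argument = 0.075 + (-1.570)/0.9074 = -1.6553 → -1.66.
α₁ = Φ(-1.66) = 0.0485; rank = round(100 × 0.0485) = 5; θ*₍5₎ = 6.88.
Upper: z₀ + z₂ = 1.720; 1 − a(z₀+z₂) = 1.1015; argument = 1.6365 → 1.64; α₂ = 0.9495; rank = 95; θ*₍95₎ = 11.88.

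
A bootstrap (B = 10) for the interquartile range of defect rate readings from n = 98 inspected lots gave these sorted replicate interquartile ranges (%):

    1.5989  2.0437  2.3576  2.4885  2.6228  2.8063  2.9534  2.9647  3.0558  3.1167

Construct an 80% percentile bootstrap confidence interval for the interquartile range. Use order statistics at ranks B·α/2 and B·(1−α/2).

α = 0.20; lower rank = 10 × 0.100 = 1; upper rank = 10 × 0.900 = 9.
The 1st smallest replicate is 1.5989; the 9th is 3.0558.

(1.5989, 3.0558)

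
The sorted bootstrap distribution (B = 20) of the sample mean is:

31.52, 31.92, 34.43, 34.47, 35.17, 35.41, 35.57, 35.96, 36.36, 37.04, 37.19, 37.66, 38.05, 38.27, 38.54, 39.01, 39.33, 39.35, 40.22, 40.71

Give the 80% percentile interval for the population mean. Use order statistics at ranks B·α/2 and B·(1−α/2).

(31.92, 39.35)

α = 0.20; lower rank = 20 × 0.100 = 2; upper rank = 20 × 0.900 = 18.
The 2nd smallest replicate is 31.92; the 18th is 39.35.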